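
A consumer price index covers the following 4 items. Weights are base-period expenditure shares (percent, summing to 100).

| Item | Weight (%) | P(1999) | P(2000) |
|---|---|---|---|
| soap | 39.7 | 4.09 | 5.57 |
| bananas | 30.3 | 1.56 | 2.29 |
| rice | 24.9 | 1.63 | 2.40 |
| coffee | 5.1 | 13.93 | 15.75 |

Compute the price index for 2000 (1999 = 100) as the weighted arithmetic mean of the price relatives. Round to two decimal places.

140.97

soap: 39.7 × (5.57/4.09) = 39.7 × 1.361858 = 54.0658
bananas: 30.3 × (2.29/1.56) = 30.3 × 1.467949 = 44.4788
rice: 24.9 × (2.40/1.63) = 24.9 × 1.472393 = 36.6626
coffee: 5.1 × (15.75/13.93) = 5.1 × 1.130653 = 5.7663
Index = Σ wᵢ·(p₁ᵢ/p₀ᵢ) = 54.0658 + 44.4788 + 36.6626 + 5.7663 = 140.9735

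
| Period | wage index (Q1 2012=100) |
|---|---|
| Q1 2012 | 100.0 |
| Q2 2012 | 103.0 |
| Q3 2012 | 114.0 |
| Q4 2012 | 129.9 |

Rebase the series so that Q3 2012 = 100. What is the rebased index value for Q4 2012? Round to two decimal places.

Rebased(Q4 2012) = 129.9 / 114.0 × 100 = 113.9474

113.95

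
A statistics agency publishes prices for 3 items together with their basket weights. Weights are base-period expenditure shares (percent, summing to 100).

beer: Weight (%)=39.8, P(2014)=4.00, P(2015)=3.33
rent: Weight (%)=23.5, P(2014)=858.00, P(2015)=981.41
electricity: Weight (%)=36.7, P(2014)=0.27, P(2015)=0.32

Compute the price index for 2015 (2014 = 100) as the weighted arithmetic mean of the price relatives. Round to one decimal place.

beer: 39.8 × (3.33/4.00) = 39.8 × 0.832500 = 33.1335
rent: 23.5 × (981.41/858.00) = 23.5 × 1.143834 = 26.8801
electricity: 36.7 × (0.32/0.27) = 36.7 × 1.185185 = 43.4963
Index = Σ wᵢ·(p₁ᵢ/p₀ᵢ) = 33.1335 + 26.8801 + 43.4963 = 103.5099

103.5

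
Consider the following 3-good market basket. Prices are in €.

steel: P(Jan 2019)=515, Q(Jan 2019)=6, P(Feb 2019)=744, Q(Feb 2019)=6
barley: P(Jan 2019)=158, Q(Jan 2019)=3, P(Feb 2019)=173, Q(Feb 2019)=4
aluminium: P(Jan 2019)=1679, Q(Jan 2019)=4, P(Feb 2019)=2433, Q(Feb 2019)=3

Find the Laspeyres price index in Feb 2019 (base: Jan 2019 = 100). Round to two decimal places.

143.14

Laspeyres price index uses base-period quantities as weights.
ΣP(Feb 2019)·Q(Jan 2019) = 744×6 + 173×3 + 2433×4 = 4464 + 519 + 9732 = 14715
ΣP(Jan 2019)·Q(Jan 2019) = 515×6 + 158×3 + 1679×4 = 3090 + 474 + 6716 = 10280
Index = 14715 / 10280 × 100 = 143.1420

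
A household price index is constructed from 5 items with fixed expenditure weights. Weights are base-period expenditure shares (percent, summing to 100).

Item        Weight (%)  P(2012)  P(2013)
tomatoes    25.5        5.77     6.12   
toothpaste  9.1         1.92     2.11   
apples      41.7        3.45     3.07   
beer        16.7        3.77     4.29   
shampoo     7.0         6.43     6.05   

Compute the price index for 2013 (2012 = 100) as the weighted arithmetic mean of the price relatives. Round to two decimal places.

99.74

tomatoes: 25.5 × (6.12/5.77) = 25.5 × 1.060659 = 27.0468
toothpaste: 9.1 × (2.11/1.92) = 9.1 × 1.098958 = 10.0005
apples: 41.7 × (3.07/3.45) = 41.7 × 0.889855 = 37.1070
beer: 16.7 × (4.29/3.77) = 16.7 × 1.137931 = 19.0034
shampoo: 7.0 × (6.05/6.43) = 7.0 × 0.940902 = 6.5863
Index = Σ wᵢ·(p₁ᵢ/p₀ᵢ) = 27.0468 + 10.0005 + 37.1070 + 19.0034 + 6.5863 = 99.7440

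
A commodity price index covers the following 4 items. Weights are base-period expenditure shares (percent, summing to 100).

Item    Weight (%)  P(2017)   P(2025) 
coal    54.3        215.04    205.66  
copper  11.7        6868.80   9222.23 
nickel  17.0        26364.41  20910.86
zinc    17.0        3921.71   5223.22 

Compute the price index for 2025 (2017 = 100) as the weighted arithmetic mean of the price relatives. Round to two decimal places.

coal: 54.3 × (205.66/215.04) = 54.3 × 0.956380 = 51.9314
copper: 11.7 × (9222.23/6868.80) = 11.7 × 1.342626 = 15.7087
nickel: 17.0 × (20910.86/26364.41) = 17.0 × 0.793147 = 13.4835
zinc: 17.0 × (5223.22/3921.71) = 17.0 × 1.331873 = 22.6418
Index = Σ wᵢ·(p₁ᵢ/p₀ᵢ) = 51.9314 + 15.7087 + 13.4835 + 22.6418 = 103.7655

103.77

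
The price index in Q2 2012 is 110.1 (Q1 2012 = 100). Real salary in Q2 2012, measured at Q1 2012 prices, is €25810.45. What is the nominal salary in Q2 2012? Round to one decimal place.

28417.3

Nominal = Real × (Index/100) = 25810.45 × (110.1/100)
        = 25810.45 × 1.101 = 28417.3054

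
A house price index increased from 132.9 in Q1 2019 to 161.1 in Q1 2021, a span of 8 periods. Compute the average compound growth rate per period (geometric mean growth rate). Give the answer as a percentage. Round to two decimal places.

Growth factor = (161.1/132.9)^(1/8) = (1.212190)^(1/8) = 1.024345
Growth rate = 1.024345 − 1 = 0.024345 = 2.4345%

2.43%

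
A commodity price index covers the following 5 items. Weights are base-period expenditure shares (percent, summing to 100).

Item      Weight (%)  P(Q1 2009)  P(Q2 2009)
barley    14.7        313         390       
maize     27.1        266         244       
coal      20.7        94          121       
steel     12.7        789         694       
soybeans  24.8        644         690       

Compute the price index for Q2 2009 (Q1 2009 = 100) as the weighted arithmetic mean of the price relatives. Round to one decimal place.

107.6

barley: 14.7 × (390/313) = 14.7 × 1.246006 = 18.3163
maize: 27.1 × (244/266) = 27.1 × 0.917293 = 24.8586
coal: 20.7 × (121/94) = 20.7 × 1.287234 = 26.6457
steel: 12.7 × (694/789) = 12.7 × 0.879594 = 11.1708
soybeans: 24.8 × (690/644) = 24.8 × 1.071429 = 26.5714
Index = Σ wᵢ·(p₁ᵢ/p₀ᵢ) = 18.3163 + 24.8586 + 26.6457 + 11.1708 + 26.5714 = 107.5630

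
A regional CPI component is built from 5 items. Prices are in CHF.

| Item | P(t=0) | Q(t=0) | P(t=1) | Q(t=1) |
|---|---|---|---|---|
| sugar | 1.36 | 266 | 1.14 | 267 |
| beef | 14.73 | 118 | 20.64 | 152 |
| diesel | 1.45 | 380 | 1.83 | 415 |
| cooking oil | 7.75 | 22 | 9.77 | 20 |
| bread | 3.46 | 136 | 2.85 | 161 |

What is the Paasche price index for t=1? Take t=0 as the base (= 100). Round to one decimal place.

124.0

Paasche price index uses current-period quantities as weights.
ΣP(t=1)·Q(t=1) = 1.14×267 + 20.64×152 + 1.83×415 + 9.77×20 + 2.85×161 = 304.38 + 3137.28 + 759.45 + 195.4 + 458.85 = 4855.36
ΣP(t=0)·Q(t=1) = 1.36×267 + 14.73×152 + 1.45×415 + 7.75×20 + 3.46×161 = 363.12 + 2238.96 + 601.75 + 155 + 557.06 = 3915.89
Index = 4855.36 / 3915.89 × 100 = 123.9912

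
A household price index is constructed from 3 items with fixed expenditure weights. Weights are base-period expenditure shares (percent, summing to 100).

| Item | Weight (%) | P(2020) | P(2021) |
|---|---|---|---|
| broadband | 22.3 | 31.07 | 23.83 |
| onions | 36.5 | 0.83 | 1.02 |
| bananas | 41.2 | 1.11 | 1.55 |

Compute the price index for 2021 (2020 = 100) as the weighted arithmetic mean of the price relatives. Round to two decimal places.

119.49

broadband: 22.3 × (23.83/31.07) = 22.3 × 0.766978 = 17.1036
onions: 36.5 × (1.02/0.83) = 36.5 × 1.228916 = 44.8554
bananas: 41.2 × (1.55/1.11) = 41.2 × 1.396396 = 57.5315
Index = Σ wᵢ·(p₁ᵢ/p₀ᵢ) = 17.1036 + 44.8554 + 57.5315 = 119.4906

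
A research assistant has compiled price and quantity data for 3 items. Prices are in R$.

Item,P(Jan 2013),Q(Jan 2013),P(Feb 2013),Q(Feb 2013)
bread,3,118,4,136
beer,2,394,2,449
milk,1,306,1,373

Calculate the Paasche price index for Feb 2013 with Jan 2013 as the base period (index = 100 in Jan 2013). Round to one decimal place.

108.1

Paasche price index uses current-period quantities as weights.
ΣP(Feb 2013)·Q(Feb 2013) = 4×136 + 2×449 + 1×373 = 544 + 898 + 373 = 1815
ΣP(Jan 2013)·Q(Feb 2013) = 3×136 + 2×449 + 1×373 = 408 + 898 + 373 = 1679
Index = 1815 / 1679 × 100 = 108.1001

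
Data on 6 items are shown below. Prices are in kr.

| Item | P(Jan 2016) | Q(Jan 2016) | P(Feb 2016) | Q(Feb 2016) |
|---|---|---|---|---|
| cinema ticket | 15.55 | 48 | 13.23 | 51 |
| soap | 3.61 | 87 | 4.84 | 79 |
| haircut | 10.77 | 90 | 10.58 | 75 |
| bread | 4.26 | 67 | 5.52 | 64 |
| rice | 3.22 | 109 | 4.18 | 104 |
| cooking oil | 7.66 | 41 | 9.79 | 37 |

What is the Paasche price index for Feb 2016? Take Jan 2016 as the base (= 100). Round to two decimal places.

Paasche price index uses current-period quantities as weights.
ΣP(Feb 2016)·Q(Feb 2016) = 13.23×51 + 4.84×79 + 10.58×75 + 5.52×64 + 4.18×104 + 9.79×37 = 674.73 + 382.36 + 793.5 + 353.28 + 434.72 + 362.23 = 3000.82
ΣP(Jan 2016)·Q(Feb 2016) = 15.55×51 + 3.61×79 + 10.77×75 + 4.26×64 + 3.22×104 + 7.66×37 = 793.05 + 285.19 + 807.75 + 272.64 + 334.88 + 283.42 = 2776.93
Index = 3000.82 / 2776.93 × 100 = 108.0625

108.06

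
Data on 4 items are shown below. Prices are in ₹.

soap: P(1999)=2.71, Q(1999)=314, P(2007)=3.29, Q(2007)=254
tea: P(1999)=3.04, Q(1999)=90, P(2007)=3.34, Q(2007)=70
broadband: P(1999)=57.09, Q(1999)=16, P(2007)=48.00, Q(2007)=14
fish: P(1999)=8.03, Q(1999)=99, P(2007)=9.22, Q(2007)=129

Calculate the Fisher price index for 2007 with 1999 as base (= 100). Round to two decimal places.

106.76

Laspeyres component (base-period weights):
ΣP(2007)Q(1999) = 3.29×314 + 3.34×90 + 48.00×16 + 9.22×99 = 1033.06 + 300.6 + 768 + 912.78 = 3014.44
ΣP(1999)Q(1999) = 2.71×314 + 3.04×90 + 57.09×16 + 8.03×99 = 850.94 + 273.6 + 913.44 + 794.97 = 2832.95
L = 3014.44 / 2832.95 × 100 = 106.4064
Paasche component (current-period weights):
ΣP(2007)Q(2007) = 3.29×254 + 3.34×70 + 48.00×14 + 9.22×129 = 835.66 + 233.8 + 672 + 1189.38 = 2930.84
ΣP(1999)Q(2007) = 2.71×254 + 3.04×70 + 57.09×14 + 8.03×129 = 688.34 + 212.8 + 799.26 + 1035.87 = 2736.27
P = 2930.84 / 2736.27 × 100 = 107.1108
Fisher = √(L × P) = √(106.4064 × 107.1108) = 106.7580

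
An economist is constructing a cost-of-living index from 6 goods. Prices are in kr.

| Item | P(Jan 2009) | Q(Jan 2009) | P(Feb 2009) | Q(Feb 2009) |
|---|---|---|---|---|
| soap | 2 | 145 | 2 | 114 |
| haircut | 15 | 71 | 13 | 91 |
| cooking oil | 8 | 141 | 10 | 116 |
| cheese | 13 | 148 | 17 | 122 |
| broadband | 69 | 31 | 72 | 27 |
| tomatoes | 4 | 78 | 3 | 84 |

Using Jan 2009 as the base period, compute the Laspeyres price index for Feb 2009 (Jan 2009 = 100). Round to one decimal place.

Laspeyres price index uses base-period quantities as weights.
ΣP(Feb 2009)·Q(Jan 2009) = 2×145 + 13×71 + 10×141 + 17×148 + 72×31 + 3×78 = 290 + 923 + 1410 + 2516 + 2232 + 234 = 7605
ΣP(Jan 2009)·Q(Jan 2009) = 2×145 + 15×71 + 8×141 + 13×148 + 69×31 + 4×78 = 290 + 1065 + 1128 + 1924 + 2139 + 312 = 6858
Index = 7605 / 6858 × 100 = 110.8924

110.9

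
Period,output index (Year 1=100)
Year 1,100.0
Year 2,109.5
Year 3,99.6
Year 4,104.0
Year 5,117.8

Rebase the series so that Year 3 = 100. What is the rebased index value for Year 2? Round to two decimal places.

Rebased(Year 2) = 109.5 / 99.6 × 100 = 109.9398

109.94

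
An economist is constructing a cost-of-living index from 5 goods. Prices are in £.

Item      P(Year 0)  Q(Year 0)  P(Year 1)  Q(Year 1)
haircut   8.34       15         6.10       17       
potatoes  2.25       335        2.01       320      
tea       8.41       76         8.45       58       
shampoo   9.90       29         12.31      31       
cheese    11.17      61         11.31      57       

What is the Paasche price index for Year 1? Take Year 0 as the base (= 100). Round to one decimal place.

Paasche price index uses current-period quantities as weights.
ΣP(Year 1)·Q(Year 1) = 6.10×17 + 2.01×320 + 8.45×58 + 12.31×31 + 11.31×57 = 103.7 + 643.2 + 490.1 + 381.61 + 644.67 = 2263.28
ΣP(Year 0)·Q(Year 1) = 8.34×17 + 2.25×320 + 8.41×58 + 9.90×31 + 11.17×57 = 141.78 + 720 + 487.78 + 306.9 + 636.69 = 2293.15
Index = 2263.28 / 2293.15 × 100 = 98.6974

98.7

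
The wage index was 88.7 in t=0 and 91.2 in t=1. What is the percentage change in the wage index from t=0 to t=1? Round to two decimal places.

2.82%

Change = (91.2 − 88.7) / 88.7 × 100
       = 2.5 / 88.7 × 100 = 2.8185%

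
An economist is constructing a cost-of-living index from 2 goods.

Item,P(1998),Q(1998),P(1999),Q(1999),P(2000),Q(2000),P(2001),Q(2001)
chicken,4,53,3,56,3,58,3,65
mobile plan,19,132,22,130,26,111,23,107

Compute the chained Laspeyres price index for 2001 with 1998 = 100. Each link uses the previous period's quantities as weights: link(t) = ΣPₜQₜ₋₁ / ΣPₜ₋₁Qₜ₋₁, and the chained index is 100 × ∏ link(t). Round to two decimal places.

117.59

Link 1998→1999:
ΣP(1999)Q(1998) = 3×53 + 22×132 = 159 + 2904 = 3063
ΣP(1998)Q(1998) = 4×53 + 19×132 = 212 + 2508 = 2720
link = 3063/2720 = 1.126103
Link 1999→2000:
ΣP(2000)Q(1999) = 3×56 + 26×130 = 168 + 3380 = 3548
ΣP(1999)Q(1999) = 3×56 + 22×130 = 168 + 2860 = 3028
link = 3548/3028 = 1.171731
Link 2000→2001:
ΣP(2001)Q(2000) = 3×58 + 23×111 = 174 + 2553 = 2727
ΣP(2000)Q(2000) = 3×58 + 26×111 = 174 + 2886 = 3060
link = 2727/3060 = 0.891176
Chained index = 100 × 1.126103 × 1.171731 × 0.891176 = 117.5898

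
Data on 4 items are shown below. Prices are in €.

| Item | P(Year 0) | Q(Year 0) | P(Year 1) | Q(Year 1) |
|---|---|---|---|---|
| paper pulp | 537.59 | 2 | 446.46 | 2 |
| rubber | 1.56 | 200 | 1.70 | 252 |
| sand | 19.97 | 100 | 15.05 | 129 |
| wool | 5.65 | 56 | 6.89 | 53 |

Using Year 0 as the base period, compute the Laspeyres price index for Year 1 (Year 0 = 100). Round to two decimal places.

Laspeyres price index uses base-period quantities as weights.
ΣP(Year 1)·Q(Year 0) = 446.46×2 + 1.70×200 + 15.05×100 + 6.89×56 = 892.92 + 340 + 1505 + 385.84 = 3123.76
ΣP(Year 0)·Q(Year 0) = 537.59×2 + 1.56×200 + 19.97×100 + 5.65×56 = 1075.18 + 312 + 1997 + 316.4 = 3700.58
Index = 3123.76 / 3700.58 × 100 = 84.4127

84.41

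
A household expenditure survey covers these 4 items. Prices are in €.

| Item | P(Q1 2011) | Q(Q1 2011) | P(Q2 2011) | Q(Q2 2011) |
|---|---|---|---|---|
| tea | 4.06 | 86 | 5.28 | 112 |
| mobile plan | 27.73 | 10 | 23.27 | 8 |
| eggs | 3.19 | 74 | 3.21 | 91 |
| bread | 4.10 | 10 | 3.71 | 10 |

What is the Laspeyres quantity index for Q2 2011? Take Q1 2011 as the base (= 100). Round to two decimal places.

111.55

Laspeyres quantity index uses base-period prices as weights.
ΣP(Q1 2011)·Q(Q2 2011) = 4.06×112 + 27.73×8 + 3.19×91 + 4.10×10 = 454.72 + 221.84 + 290.29 + 41 = 1007.85
ΣP(Q1 2011)·Q(Q1 2011) = 4.06×86 + 27.73×10 + 3.19×74 + 4.10×10 = 349.16 + 277.3 + 236.06 + 41 = 903.52
Index = 1007.85 / 903.52 × 100 = 111.5471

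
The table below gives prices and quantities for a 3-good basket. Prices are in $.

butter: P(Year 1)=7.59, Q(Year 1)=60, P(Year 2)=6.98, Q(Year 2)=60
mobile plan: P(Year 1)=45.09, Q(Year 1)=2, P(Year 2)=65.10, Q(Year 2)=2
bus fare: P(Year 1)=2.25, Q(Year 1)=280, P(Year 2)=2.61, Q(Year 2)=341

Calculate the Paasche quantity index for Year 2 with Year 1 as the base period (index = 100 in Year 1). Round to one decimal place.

112.4

Paasche quantity index uses current-period prices as weights.
ΣP(Year 2)·Q(Year 2) = 6.98×60 + 65.10×2 + 2.61×341 = 418.8 + 130.2 + 890.01 = 1439.01
ΣP(Year 2)·Q(Year 1) = 6.98×60 + 65.10×2 + 2.61×280 = 418.8 + 130.2 + 730.8 = 1279.8
Index = 1439.01 / 1279.8 × 100 = 112.4402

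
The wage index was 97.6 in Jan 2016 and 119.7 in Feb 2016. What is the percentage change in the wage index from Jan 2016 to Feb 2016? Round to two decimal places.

Change = (119.7 − 97.6) / 97.6 × 100
       = 22.1 / 97.6 × 100 = 22.6434%

22.64%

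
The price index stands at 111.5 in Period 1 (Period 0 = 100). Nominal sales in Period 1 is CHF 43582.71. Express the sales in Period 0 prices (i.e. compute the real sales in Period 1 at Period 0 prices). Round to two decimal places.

39087.63

Real = Nominal ÷ (Index/100) = 43582.71 ÷ (111.5/100)
     = 43582.71 ÷ 1.115 = 39087.6323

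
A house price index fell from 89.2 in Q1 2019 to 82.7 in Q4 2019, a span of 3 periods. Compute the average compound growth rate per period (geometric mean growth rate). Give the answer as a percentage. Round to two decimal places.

-2.49%

Growth factor = (82.7/89.2)^(1/3) = (0.927130)^(1/3) = 0.975095
Growth rate = 0.975095 − 1 = -0.024905 = -2.4905%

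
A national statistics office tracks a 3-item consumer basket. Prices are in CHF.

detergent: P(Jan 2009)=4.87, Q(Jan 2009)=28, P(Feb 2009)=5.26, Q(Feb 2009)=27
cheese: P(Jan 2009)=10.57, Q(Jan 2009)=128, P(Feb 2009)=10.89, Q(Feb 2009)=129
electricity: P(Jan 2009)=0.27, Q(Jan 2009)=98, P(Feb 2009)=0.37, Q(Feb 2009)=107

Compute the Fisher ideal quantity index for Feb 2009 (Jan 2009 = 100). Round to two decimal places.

100.55

Laspeyres component (base-period weights):
ΣP(Jan 2009)Q(Feb 2009) = 4.87×27 + 10.57×129 + 0.27×107 = 131.49 + 1363.53 + 28.89 = 1523.91
ΣP(Jan 2009)Q(Jan 2009) = 4.87×28 + 10.57×128 + 0.27×98 = 136.36 + 1352.96 + 26.46 = 1515.78
L = 1523.91 / 1515.78 × 100 = 100.5364
Paasche component (current-period weights):
ΣP(Feb 2009)Q(Feb 2009) = 5.26×27 + 10.89×129 + 0.37×107 = 142.02 + 1404.81 + 39.59 = 1586.42
ΣP(Feb 2009)Q(Jan 2009) = 5.26×28 + 10.89×128 + 0.37×98 = 147.28 + 1393.92 + 36.26 = 1577.46
P = 1586.42 / 1577.46 × 100 = 100.5680
Fisher = √(L × P) = √(100.5364 × 100.5680) = 100.5522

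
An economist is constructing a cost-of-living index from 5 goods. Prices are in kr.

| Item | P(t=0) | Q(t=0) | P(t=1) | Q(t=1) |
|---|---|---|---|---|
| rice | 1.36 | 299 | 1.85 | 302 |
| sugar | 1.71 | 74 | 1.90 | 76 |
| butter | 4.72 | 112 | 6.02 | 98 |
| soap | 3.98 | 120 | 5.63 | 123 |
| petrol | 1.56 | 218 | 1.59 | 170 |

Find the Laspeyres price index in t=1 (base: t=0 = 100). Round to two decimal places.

Laspeyres price index uses base-period quantities as weights.
ΣP(t=1)·Q(t=0) = 1.85×299 + 1.90×74 + 6.02×112 + 5.63×120 + 1.59×218 = 553.15 + 140.6 + 674.24 + 675.6 + 346.62 = 2390.21
ΣP(t=0)·Q(t=0) = 1.36×299 + 1.71×74 + 4.72×112 + 3.98×120 + 1.56×218 = 406.64 + 126.54 + 528.64 + 477.6 + 340.08 = 1879.5
Index = 2390.21 / 1879.5 × 100 = 127.1727

127.17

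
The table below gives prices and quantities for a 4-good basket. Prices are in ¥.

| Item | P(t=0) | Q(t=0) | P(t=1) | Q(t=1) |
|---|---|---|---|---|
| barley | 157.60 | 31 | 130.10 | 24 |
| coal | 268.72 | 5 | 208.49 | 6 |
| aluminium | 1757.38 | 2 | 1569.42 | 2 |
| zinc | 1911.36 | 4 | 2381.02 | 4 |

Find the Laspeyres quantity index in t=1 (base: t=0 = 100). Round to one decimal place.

Laspeyres quantity index uses base-period prices as weights.
ΣP(t=0)·Q(t=1) = 157.60×24 + 268.72×6 + 1757.38×2 + 1911.36×4 = 3782.4 + 1612.32 + 3514.76 + 7645.44 = 16554.92
ΣP(t=0)·Q(t=0) = 157.60×31 + 268.72×5 + 1757.38×2 + 1911.36×4 = 4885.6 + 1343.6 + 3514.76 + 7645.44 = 17389.4
Index = 16554.92 / 17389.4 × 100 = 95.2012

95.2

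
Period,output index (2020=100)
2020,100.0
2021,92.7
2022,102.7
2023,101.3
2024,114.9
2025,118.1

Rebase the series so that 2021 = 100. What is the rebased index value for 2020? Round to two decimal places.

Rebased(2020) = 100.0 / 92.7 × 100 = 107.8749

107.87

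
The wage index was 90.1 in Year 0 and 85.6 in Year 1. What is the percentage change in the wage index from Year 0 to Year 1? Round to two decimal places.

Change = (85.6 − 90.1) / 90.1 × 100
       = -4.5 / 90.1 × 100 = -4.9945%

-4.99%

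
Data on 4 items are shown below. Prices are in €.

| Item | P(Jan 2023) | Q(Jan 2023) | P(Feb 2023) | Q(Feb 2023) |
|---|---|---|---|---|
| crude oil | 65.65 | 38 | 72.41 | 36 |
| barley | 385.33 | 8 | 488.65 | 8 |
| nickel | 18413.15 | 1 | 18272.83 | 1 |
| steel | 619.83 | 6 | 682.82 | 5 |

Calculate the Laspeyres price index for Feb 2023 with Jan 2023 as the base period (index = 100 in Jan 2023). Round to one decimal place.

104.8

Laspeyres price index uses base-period quantities as weights.
ΣP(Feb 2023)·Q(Jan 2023) = 72.41×38 + 488.65×8 + 18272.83×1 + 682.82×6 = 2751.58 + 3909.2 + 18272.83 + 4096.92 = 29030.53
ΣP(Jan 2023)·Q(Jan 2023) = 65.65×38 + 385.33×8 + 18413.15×1 + 619.83×6 = 2494.7 + 3082.64 + 18413.15 + 3718.98 = 27709.47
Index = 29030.53 / 27709.47 × 100 = 104.7675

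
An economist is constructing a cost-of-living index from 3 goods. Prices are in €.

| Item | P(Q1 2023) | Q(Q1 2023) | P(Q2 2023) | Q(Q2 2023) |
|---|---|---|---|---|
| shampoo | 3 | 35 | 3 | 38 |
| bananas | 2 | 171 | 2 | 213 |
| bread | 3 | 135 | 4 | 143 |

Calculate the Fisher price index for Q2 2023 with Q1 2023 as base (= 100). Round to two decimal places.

115.30

Laspeyres component (base-period weights):
ΣP(Q2 2023)Q(Q1 2023) = 3×35 + 2×171 + 4×135 = 105 + 342 + 540 = 987
ΣP(Q1 2023)Q(Q1 2023) = 3×35 + 2×171 + 3×135 = 105 + 342 + 405 = 852
L = 987 / 852 × 100 = 115.8451
Paasche component (current-period weights):
ΣP(Q2 2023)Q(Q2 2023) = 3×38 + 2×213 + 4×143 = 114 + 426 + 572 = 1112
ΣP(Q1 2023)Q(Q2 2023) = 3×38 + 2×213 + 3×143 = 114 + 426 + 429 = 969
P = 1112 / 969 × 100 = 114.7575
Fisher = √(L × P) = √(115.8451 × 114.7575) = 115.3000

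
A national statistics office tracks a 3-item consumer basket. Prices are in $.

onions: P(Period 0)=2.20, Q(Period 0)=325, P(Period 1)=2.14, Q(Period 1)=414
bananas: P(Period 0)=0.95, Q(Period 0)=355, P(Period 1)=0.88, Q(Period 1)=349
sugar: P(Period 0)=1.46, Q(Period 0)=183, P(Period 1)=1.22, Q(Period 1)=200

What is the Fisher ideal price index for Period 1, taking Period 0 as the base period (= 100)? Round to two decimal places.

93.49

Laspeyres component (base-period weights):
ΣP(Period 1)Q(Period 0) = 2.14×325 + 0.88×355 + 1.22×183 = 695.5 + 312.4 + 223.26 = 1231.16
ΣP(Period 0)Q(Period 0) = 2.20×325 + 0.95×355 + 1.46×183 = 715 + 337.25 + 267.18 = 1319.43
L = 1231.16 / 1319.43 × 100 = 93.3100
Paasche component (current-period weights):
ΣP(Period 1)Q(Period 1) = 2.14×414 + 0.88×349 + 1.22×200 = 885.96 + 307.12 + 244 = 1437.08
ΣP(Period 0)Q(Period 1) = 2.20×414 + 0.95×349 + 1.46×200 = 910.8 + 331.55 + 292 = 1534.35
P = 1437.08 / 1534.35 × 100 = 93.6605
Fisher = √(L × P) = √(93.3100 × 93.6605) = 93.4851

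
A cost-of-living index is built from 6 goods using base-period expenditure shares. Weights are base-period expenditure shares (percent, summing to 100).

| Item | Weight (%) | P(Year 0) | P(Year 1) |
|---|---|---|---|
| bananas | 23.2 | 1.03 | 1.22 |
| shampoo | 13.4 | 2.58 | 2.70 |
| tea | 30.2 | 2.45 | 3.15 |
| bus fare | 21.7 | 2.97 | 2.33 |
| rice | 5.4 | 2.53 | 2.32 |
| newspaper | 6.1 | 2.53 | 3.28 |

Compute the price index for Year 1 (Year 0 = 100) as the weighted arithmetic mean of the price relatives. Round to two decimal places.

bananas: 23.2 × (1.22/1.03) = 23.2 × 1.184466 = 27.4796
shampoo: 13.4 × (2.70/2.58) = 13.4 × 1.046512 = 14.0233
tea: 30.2 × (3.15/2.45) = 30.2 × 1.285714 = 38.8286
bus fare: 21.7 × (2.33/2.97) = 21.7 × 0.784512 = 17.0239
rice: 5.4 × (2.32/2.53) = 5.4 × 0.916996 = 4.9518
newspaper: 6.1 × (3.28/2.53) = 6.1 × 1.296443 = 7.9083
Index = Σ wᵢ·(p₁ᵢ/p₀ᵢ) = 27.4796 + 14.0233 + 38.8286 + 17.0239 + 4.9518 + 7.9083 = 110.2154

110.22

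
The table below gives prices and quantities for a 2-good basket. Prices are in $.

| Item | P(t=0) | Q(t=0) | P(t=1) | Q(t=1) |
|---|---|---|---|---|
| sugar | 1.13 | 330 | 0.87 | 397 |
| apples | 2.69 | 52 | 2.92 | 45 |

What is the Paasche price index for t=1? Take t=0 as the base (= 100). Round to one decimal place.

83.7

Paasche price index uses current-period quantities as weights.
ΣP(t=1)·Q(t=1) = 0.87×397 + 2.92×45 = 345.39 + 131.4 = 476.79
ΣP(t=0)·Q(t=1) = 1.13×397 + 2.69×45 = 448.61 + 121.05 = 569.66
Index = 476.79 / 569.66 × 100 = 83.6973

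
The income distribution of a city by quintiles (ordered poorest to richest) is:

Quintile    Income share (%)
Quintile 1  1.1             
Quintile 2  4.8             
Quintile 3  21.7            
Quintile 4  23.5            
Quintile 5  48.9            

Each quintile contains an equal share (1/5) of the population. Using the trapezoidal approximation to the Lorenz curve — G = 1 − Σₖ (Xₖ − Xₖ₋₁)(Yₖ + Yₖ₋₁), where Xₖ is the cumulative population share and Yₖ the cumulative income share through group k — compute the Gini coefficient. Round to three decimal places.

Cumulative income shares Yₖ: 0.0110, 0.0590, 0.2760, 0.5110, 1.0000
Σ (Xₖ−Xₖ₋₁)(Yₖ+Yₖ₋₁) = (1/5)(0.0110+0.0000) + (1/5)(0.0590+0.0110) + (1/5)(0.2760+0.0590) + (1/5)(0.5110+0.2760) + (1/5)(1.0000+0.5110)
  = 0.0022 + 0.0140 + 0.0670 + 0.1574 + 0.3022 = 0.5428
G = 1 − 0.5428 = 0.4572

0.457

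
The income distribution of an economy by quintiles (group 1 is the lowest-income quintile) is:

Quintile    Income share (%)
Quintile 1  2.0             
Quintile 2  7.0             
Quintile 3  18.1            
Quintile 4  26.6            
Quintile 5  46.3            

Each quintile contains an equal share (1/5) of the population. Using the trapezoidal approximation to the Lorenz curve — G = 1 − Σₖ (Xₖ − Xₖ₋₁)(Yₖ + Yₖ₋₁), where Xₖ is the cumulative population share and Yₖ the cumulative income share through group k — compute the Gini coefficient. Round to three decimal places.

Cumulative income shares Yₖ: 0.0200, 0.0900, 0.2710, 0.5370, 1.0000
Σ (Xₖ−Xₖ₋₁)(Yₖ+Yₖ₋₁) = (1/5)(0.0200+0.0000) + (1/5)(0.0900+0.0200) + (1/5)(0.2710+0.0900) + (1/5)(0.5370+0.2710) + (1/5)(1.0000+0.5370)
  = 0.0040 + 0.0220 + 0.0722 + 0.1616 + 0.3074 = 0.5672
G = 1 − 0.5672 = 0.4328

0.433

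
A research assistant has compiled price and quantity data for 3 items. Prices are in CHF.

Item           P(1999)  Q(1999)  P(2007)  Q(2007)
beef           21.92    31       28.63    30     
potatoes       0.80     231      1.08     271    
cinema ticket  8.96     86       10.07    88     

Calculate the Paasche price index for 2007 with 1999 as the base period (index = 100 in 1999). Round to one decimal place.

122.5

Paasche price index uses current-period quantities as weights.
ΣP(2007)·Q(2007) = 28.63×30 + 1.08×271 + 10.07×88 = 858.9 + 292.68 + 886.16 = 2037.74
ΣP(1999)·Q(2007) = 21.92×30 + 0.80×271 + 8.96×88 = 657.6 + 216.8 + 788.48 = 1662.88
Index = 2037.74 / 1662.88 × 100 = 122.5428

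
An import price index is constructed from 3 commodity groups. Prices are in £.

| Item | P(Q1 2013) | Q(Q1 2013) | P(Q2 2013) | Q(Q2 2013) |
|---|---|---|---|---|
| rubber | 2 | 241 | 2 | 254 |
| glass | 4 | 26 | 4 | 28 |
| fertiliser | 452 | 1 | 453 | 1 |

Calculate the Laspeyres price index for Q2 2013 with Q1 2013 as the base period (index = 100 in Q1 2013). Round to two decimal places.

100.10

Laspeyres price index uses base-period quantities as weights.
ΣP(Q2 2013)·Q(Q1 2013) = 2×241 + 4×26 + 453×1 = 482 + 104 + 453 = 1039
ΣP(Q1 2013)·Q(Q1 2013) = 2×241 + 4×26 + 452×1 = 482 + 104 + 452 = 1038
Index = 1039 / 1038 × 100 = 100.0963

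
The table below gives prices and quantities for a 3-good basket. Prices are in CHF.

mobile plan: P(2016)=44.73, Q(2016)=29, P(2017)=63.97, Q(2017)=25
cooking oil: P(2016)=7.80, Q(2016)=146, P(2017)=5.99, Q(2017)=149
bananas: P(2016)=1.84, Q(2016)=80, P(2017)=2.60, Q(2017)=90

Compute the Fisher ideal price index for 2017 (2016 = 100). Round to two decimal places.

112.57

Laspeyres component (base-period weights):
ΣP(2017)Q(2016) = 63.97×29 + 5.99×146 + 2.60×80 = 1855.13 + 874.54 + 208 = 2937.67
ΣP(2016)Q(2016) = 44.73×29 + 7.80×146 + 1.84×80 = 1297.17 + 1138.8 + 147.2 = 2583.17
L = 2937.67 / 2583.17 × 100 = 113.7234
Paasche component (current-period weights):
ΣP(2017)Q(2017) = 63.97×25 + 5.99×149 + 2.60×90 = 1599.25 + 892.51 + 234 = 2725.76
ΣP(2016)Q(2017) = 44.73×25 + 7.80×149 + 1.84×90 = 1118.25 + 1162.2 + 165.6 = 2446.05
P = 2725.76 / 2446.05 × 100 = 111.4352
Fisher = √(L × P) = √(113.7234 × 111.4352) = 112.5735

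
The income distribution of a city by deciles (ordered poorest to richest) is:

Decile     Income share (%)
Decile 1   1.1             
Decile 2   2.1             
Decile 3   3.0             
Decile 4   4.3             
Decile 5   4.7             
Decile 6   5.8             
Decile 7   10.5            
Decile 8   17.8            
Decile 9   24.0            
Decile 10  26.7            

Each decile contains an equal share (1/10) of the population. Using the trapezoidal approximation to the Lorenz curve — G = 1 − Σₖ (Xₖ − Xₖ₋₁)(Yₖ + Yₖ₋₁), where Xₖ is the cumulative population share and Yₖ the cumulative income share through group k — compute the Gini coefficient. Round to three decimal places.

Cumulative income shares Yₖ: 0.0110, 0.0320, 0.0620, 0.1050, 0.1520, 0.2100, 0.3150, 0.4930, 0.7330, 1.0000
Σ (Xₖ−Xₖ₋₁)(Yₖ+Yₖ₋₁) = (1/10)(0.0110+0.0000) + (1/10)(0.0320+0.0110) + (1/10)(0.0620+0.0320) + (1/10)(0.1050+0.0620) + (1/10)(0.1520+0.1050) + (1/10)(0.2100+0.1520) + (1/10)(0.3150+0.2100) + (1/10)(0.4930+0.3150) + (1/10)(0.7330+0.4930) + (1/10)(1.0000+0.7330)
  = 0.0011 + 0.0043 + 0.0094 + 0.0167 + 0.0257 + 0.0362 + 0.0525 + 0.0808 + 0.1226 + 0.1733 = 0.5226
G = 1 − 0.5226 = 0.4774

0.477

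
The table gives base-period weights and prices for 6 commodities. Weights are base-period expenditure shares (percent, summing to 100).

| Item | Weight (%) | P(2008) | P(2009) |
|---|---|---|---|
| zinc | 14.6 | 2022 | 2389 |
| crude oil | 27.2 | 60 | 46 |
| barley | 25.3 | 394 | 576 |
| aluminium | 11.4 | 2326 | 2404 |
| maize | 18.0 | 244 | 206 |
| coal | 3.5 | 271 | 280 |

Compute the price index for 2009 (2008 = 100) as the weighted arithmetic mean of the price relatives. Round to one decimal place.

zinc: 14.6 × (2389/2022) = 14.6 × 1.181503 = 17.2500
crude oil: 27.2 × (46/60) = 27.2 × 0.766667 = 20.8533
barley: 25.3 × (576/394) = 25.3 × 1.461929 = 36.9868
aluminium: 11.4 × (2404/2326) = 11.4 × 1.033534 = 11.7823
maize: 18.0 × (206/244) = 18.0 × 0.844262 = 15.1967
coal: 3.5 × (280/271) = 3.5 × 1.033210 = 3.6162
Index = Σ wᵢ·(p₁ᵢ/p₀ᵢ) = 17.2500 + 20.8533 + 36.9868 + 11.7823 + 15.1967 + 3.6162 = 105.6853

105.7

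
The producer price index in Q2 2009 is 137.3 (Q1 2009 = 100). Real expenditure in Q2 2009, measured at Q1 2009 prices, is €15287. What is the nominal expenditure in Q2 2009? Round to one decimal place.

20989.1

Nominal = Real × (Index/100) = 15287 × (137.3/100)
        = 15287 × 1.373 = 20989.0510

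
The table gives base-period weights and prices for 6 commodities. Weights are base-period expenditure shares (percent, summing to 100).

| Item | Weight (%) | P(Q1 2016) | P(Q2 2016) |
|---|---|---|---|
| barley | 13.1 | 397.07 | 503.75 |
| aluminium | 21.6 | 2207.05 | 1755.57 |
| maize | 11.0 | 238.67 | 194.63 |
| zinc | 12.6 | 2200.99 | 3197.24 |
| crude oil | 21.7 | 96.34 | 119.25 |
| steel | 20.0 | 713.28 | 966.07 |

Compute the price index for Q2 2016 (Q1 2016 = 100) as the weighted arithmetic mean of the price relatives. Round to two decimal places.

115.02

barley: 13.1 × (503.75/397.07) = 13.1 × 1.268668 = 16.6196
aluminium: 21.6 × (1755.57/2207.05) = 21.6 × 0.795437 = 17.1814
maize: 11.0 × (194.63/238.67) = 11.0 × 0.815477 = 8.9703
zinc: 12.6 × (3197.24/2200.99) = 12.6 × 1.452637 = 18.3032
crude oil: 21.7 × (119.25/96.34) = 21.7 × 1.237804 = 26.8603
steel: 20.0 × (966.07/713.28) = 20.0 × 1.354405 = 27.0881
Index = Σ wᵢ·(p₁ᵢ/p₀ᵢ) = 16.6196 + 17.1814 + 8.9703 + 18.3032 + 26.8603 + 27.0881 = 115.0229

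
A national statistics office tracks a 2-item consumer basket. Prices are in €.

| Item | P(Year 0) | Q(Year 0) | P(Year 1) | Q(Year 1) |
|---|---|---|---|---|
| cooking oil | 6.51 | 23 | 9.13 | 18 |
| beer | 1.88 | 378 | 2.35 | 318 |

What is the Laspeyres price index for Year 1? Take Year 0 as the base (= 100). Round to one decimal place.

Laspeyres price index uses base-period quantities as weights.
ΣP(Year 1)·Q(Year 0) = 9.13×23 + 2.35×378 = 209.99 + 888.3 = 1098.29
ΣP(Year 0)·Q(Year 0) = 6.51×23 + 1.88×378 = 149.73 + 710.64 = 860.37
Index = 1098.29 / 860.37 × 100 = 127.6532

127.7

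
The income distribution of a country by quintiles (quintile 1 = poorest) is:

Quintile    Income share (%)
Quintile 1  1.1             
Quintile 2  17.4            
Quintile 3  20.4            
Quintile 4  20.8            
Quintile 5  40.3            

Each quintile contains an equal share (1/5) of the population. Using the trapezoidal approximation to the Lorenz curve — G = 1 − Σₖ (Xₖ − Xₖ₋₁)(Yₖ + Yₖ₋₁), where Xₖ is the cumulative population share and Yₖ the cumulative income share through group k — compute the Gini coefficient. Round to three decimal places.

0.327

Cumulative income shares Yₖ: 0.0110, 0.1850, 0.3890, 0.5970, 1.0000
Σ (Xₖ−Xₖ₋₁)(Yₖ+Yₖ₋₁) = (1/5)(0.0110+0.0000) + (1/5)(0.1850+0.0110) + (1/5)(0.3890+0.1850) + (1/5)(0.5970+0.3890) + (1/5)(1.0000+0.5970)
  = 0.0022 + 0.0392 + 0.1148 + 0.1972 + 0.3194 = 0.6728
G = 1 − 0.6728 = 0.3272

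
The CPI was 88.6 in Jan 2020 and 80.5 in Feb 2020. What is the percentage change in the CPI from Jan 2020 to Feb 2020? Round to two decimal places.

-9.14%

Change = (80.5 − 88.6) / 88.6 × 100
       = -8.1 / 88.6 × 100 = -9.1422%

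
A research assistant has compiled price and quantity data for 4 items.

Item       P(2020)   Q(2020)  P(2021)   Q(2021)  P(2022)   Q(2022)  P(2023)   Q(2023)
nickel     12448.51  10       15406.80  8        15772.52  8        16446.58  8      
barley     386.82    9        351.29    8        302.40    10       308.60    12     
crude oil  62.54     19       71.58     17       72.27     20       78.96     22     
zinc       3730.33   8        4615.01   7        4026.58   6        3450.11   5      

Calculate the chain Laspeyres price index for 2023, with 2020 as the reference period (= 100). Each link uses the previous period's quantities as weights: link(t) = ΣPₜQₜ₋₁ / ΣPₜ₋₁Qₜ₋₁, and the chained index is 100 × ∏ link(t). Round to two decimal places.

123.43

Link 2020→2021:
ΣP(2021)Q(2020) = 15406.80×10 + 351.29×9 + 71.58×19 + 4615.01×8 = 154068 + 3161.61 + 1360.02 + 36920.08 = 195509.71
ΣP(2020)Q(2020) = 12448.51×10 + 386.82×9 + 62.54×19 + 3730.33×8 = 124485.1 + 3481.38 + 1188.26 + 29842.64 = 158997.38
link = 195509.71/158997.38 = 1.229641
Link 2021→2022:
ΣP(2022)Q(2021) = 15772.52×8 + 302.40×8 + 72.27×17 + 4026.58×7 = 126180.16 + 2419.2 + 1228.59 + 28186.06 = 158014.01
ΣP(2021)Q(2021) = 15406.80×8 + 351.29×8 + 71.58×17 + 4615.01×7 = 123254.4 + 2810.32 + 1216.86 + 32305.07 = 159586.65
link = 158014.01/159586.65 = 0.990146
Link 2022→2023:
ΣP(2023)Q(2022) = 16446.58×8 + 308.60×10 + 78.96×20 + 3450.11×6 = 131572.64 + 3086 + 1579.2 + 20700.66 = 156938.5
ΣP(2022)Q(2022) = 15772.52×8 + 302.40×10 + 72.27×20 + 4026.58×6 = 126180.16 + 3024 + 1445.4 + 24159.48 = 154809.04
link = 156938.5/154809.04 = 1.013755
Chained index = 100 × 1.229641 × 0.990146 × 1.013755 = 123.4271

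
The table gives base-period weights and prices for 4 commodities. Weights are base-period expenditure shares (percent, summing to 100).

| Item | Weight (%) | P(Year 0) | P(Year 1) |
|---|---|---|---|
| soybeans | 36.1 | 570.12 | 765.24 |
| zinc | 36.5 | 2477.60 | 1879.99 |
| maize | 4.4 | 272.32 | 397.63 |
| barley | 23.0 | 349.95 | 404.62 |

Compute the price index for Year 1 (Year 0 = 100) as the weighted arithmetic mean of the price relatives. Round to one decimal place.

soybeans: 36.1 × (765.24/570.12) = 36.1 × 1.342244 = 48.4550
zinc: 36.5 × (1879.99/2477.60) = 36.5 × 0.758795 = 27.6960
maize: 4.4 × (397.63/272.32) = 4.4 × 1.460157 = 6.4247
barley: 23.0 × (404.62/349.95) = 23.0 × 1.156222 = 26.5931
Index = Σ wᵢ·(p₁ᵢ/p₀ᵢ) = 48.4550 + 27.6960 + 6.4247 + 26.5931 = 109.1688

109.2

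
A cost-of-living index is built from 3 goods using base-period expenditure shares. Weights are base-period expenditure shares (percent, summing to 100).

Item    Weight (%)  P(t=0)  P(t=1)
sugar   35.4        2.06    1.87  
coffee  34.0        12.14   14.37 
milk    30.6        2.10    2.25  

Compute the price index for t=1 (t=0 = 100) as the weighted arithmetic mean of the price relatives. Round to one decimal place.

105.2

sugar: 35.4 × (1.87/2.06) = 35.4 × 0.907767 = 32.1350
coffee: 34.0 × (14.37/12.14) = 34.0 × 1.183690 = 40.2455
milk: 30.6 × (2.25/2.10) = 30.6 × 1.071429 = 32.7857
Index = Σ wᵢ·(p₁ᵢ/p₀ᵢ) = 32.1350 + 40.2455 + 32.7857 = 105.1661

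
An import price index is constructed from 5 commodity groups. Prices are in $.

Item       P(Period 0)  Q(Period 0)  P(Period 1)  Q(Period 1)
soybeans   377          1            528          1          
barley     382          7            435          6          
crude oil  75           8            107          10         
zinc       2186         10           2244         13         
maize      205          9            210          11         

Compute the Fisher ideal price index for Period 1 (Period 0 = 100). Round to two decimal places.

104.91

Laspeyres component (base-period weights):
ΣP(Period 1)Q(Period 0) = 528×1 + 435×7 + 107×8 + 2244×10 + 210×9 = 528 + 3045 + 856 + 22440 + 1890 = 28759
ΣP(Period 0)Q(Period 0) = 377×1 + 382×7 + 75×8 + 2186×10 + 205×9 = 377 + 2674 + 600 + 21860 + 1845 = 27356
L = 28759 / 27356 × 100 = 105.1287
Paasche component (current-period weights):
ΣP(Period 1)Q(Period 1) = 528×1 + 435×6 + 107×10 + 2244×13 + 210×11 = 528 + 2610 + 1070 + 29172 + 2310 = 35690
ΣP(Period 0)Q(Period 1) = 377×1 + 382×6 + 75×10 + 2186×13 + 205×11 = 377 + 2292 + 750 + 28418 + 2255 = 34092
P = 35690 / 34092 × 100 = 104.6873
Fisher = √(L × P) = √(105.1287 × 104.6873) = 104.9078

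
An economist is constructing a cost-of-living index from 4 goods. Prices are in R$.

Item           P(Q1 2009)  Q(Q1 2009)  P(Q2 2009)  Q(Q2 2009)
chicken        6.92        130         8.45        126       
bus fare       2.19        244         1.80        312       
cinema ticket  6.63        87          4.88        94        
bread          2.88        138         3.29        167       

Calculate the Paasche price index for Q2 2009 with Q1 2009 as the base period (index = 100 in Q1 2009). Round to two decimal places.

99.06

Paasche price index uses current-period quantities as weights.
ΣP(Q2 2009)·Q(Q2 2009) = 8.45×126 + 1.80×312 + 4.88×94 + 3.29×167 = 1064.7 + 561.6 + 458.72 + 549.43 = 2634.45
ΣP(Q1 2009)·Q(Q2 2009) = 6.92×126 + 2.19×312 + 6.63×94 + 2.88×167 = 871.92 + 683.28 + 623.22 + 480.96 = 2659.38
Index = 2634.45 / 2659.38 × 100 = 99.0626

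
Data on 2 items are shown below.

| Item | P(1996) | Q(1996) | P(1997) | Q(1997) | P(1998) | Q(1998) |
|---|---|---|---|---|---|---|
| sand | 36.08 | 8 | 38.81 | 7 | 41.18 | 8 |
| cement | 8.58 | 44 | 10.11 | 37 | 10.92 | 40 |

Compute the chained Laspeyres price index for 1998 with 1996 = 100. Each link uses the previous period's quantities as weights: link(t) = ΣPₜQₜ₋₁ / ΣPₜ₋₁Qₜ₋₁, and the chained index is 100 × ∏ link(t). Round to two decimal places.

121.56

Link 1996→1997:
ΣP(1997)Q(1996) = 38.81×8 + 10.11×44 = 310.48 + 444.84 = 755.32
ΣP(1996)Q(1996) = 36.08×8 + 8.58×44 = 288.64 + 377.52 = 666.16
link = 755.32/666.16 = 1.133842
Link 1997→1998:
ΣP(1998)Q(1997) = 41.18×7 + 10.92×37 = 288.26 + 404.04 = 692.3
ΣP(1997)Q(1997) = 38.81×7 + 10.11×37 = 271.67 + 374.07 = 645.74
link = 692.3/645.74 = 1.072103
Chained index = 100 × 1.133842 × 1.072103 = 121.5595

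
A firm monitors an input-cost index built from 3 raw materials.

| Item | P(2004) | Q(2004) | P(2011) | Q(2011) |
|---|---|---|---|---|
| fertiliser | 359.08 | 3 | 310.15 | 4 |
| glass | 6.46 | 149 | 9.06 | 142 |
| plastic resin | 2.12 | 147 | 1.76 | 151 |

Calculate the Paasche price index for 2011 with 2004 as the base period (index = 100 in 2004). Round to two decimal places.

104.46

Paasche price index uses current-period quantities as weights.
ΣP(2011)·Q(2011) = 310.15×4 + 9.06×142 + 1.76×151 = 1240.6 + 1286.52 + 265.76 = 2792.88
ΣP(2004)·Q(2011) = 359.08×4 + 6.46×142 + 2.12×151 = 1436.32 + 917.32 + 320.12 = 2673.76
Index = 2792.88 / 2673.76 × 100 = 104.4551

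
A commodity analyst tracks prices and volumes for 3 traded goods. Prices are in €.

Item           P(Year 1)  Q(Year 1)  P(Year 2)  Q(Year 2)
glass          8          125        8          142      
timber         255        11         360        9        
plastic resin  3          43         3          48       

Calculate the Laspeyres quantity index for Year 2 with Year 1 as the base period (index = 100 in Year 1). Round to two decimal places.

90.87

Laspeyres quantity index uses base-period prices as weights.
ΣP(Year 1)·Q(Year 2) = 8×142 + 255×9 + 3×48 = 1136 + 2295 + 144 = 3575
ΣP(Year 1)·Q(Year 1) = 8×125 + 255×11 + 3×43 = 1000 + 2805 + 129 = 3934
Index = 3575 / 3934 × 100 = 90.8744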